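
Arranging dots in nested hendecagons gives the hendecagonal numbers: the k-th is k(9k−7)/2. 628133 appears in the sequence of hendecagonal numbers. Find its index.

374

Set n(9n−7)/2 = 628133, giving 9n² − 7n − 1256266 = 0.
The discriminant is 49 + 72·628133 = 45225625, and √45225625 = 6725.
So n = (7 + 6725) / 18 = 6732/18 = 374.
Check: 374·(9·374 − 7)/2 = 628133. ✓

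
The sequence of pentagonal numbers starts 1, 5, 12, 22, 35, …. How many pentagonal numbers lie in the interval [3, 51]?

The n-th pentagonal number is n(3n−1)/2.
Smallest index with value ≥ 3: n = 2 (giving 5).
Largest index with value ≤ 51: n = 6 (giving 51).
Indices 2 through 6: 5 terms.

5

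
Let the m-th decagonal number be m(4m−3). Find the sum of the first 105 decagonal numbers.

1548925

Σ i(4i−3) = 4Σi² − 3Σi over i = 1..105.
Σi = 5565 and Σi² = 391405.
4·391405 − 3·5565 = 1548925.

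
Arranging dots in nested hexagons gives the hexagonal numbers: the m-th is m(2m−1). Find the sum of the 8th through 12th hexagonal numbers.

Σ i(2i−1) = 2Σi² − Σi over i = 8..12.
Σi = 78 − 28 = 50 and Σi² = 650 − 140 = 510.
2·510 − 1·50 = 970.

970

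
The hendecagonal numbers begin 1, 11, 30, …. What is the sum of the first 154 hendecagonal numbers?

5490100

Σ i(9i−7)/2 = (9Σi² − 7Σi) / 2 over i = 1..154.
Σi = 11935 and Σi² = 1229305.
(9·1229305 − 7·11935) / 2 = 10980200/2 = 5490100.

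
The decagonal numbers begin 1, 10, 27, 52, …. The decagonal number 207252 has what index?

228

Set n(4n−3) = 207252, giving 4n² − 3n − 207252 = 0.
The discriminant is 9 + 16·207252 = 3316041, and √3316041 = 1821.
So n = (3 + 1821) / 8 = 1824/8 = 228.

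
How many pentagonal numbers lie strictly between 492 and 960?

7

The n-th pentagonal number is n(3n−1)/2.
Smallest index with value > 492: n = 19 (giving 532).
Largest index with value < 960: n = 25 (giving 925).
Indices 19 through 25: 7 terms.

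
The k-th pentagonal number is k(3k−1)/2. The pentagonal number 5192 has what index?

Set n(3n−1)/2 = 5192, giving 3n² − n − 10384 = 0.
The discriminant is 1 + 24·5192 = 124609, and √124609 = 353.
So n = (1 + 353) / 6 = 354/6 = 59.

59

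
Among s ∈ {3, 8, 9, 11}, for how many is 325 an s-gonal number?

2

s = 3: P(3, 25) = 325. ✓
s = 8: P(8, 10) = 280 and P(8, 11) = 341; 325 is not s-gonal.
s = 9: P(9, 10) = 325. ✓
s = 11: P(11, 8) = 260 and P(11, 9) = 333; 325 is not s-gonal.
Hits: s ∈ {3, 9} → 2.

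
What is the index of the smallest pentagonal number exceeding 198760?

Solve n(3n−1)/2 > 198760 for integer n.
The largest n with value ≤ 198760 is 364 (since 198562 ≤ 198760 < 199655), so the first above is n = 365, value 199655.

365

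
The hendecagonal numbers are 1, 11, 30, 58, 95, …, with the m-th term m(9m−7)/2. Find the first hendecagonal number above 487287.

Solve n(9n−7)/2 > 487287 for integer n.
The largest n with value ≤ 487287 is 329 (since 485933 ≤ 487287 < 488895), so the first above is n = 330, value 488895.

488895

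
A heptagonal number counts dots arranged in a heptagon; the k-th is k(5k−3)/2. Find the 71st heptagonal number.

12496

The 71st heptagonal number is n(5n−3)/2 with n = 71.
71·(5·71 − 3)/2 = 71·352/2 = 71·176 = 12496.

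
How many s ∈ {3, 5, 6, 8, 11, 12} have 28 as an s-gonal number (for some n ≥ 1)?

s = 3: P(3, 7) = 28. ✓
s = 5: P(5, 4) = 22 and P(5, 5) = 35; 28 is not s-gonal.
s = 6: P(6, 4) = 28. ✓
s = 8: P(8, 3) = 21 and P(8, 4) = 40; 28 is not s-gonal.
s = 11: P(11, 2) = 11 and P(11, 3) = 30; 28 is not s-gonal.
s = 12: P(12, 2) = 12 and P(12, 3) = 33; 28 is not s-gonal.
Hits: s ∈ {3, 6} → 2.

2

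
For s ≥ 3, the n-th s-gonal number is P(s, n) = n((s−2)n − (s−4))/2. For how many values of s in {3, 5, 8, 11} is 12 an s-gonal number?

1

s = 3: P(3, 4) = 10 and P(3, 5) = 15; 12 is not s-gonal.
s = 5: P(5, 3) = 12. ✓
s = 8: P(8, 2) = 8 and P(8, 3) = 21; 12 is not s-gonal.
s = 11: P(11, 2) = 11 and P(11, 3) = 30; 12 is not s-gonal.
Hits: s ∈ {5} → 1.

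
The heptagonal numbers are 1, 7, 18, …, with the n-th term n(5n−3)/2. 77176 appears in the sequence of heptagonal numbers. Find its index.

176

Set n(5n−3)/2 = 77176, giving 5n² − 3n − 154352 = 0.
The discriminant is 9 + 40·77176 = 3087049, and √3087049 = 1757.
So n = (3 + 1757) / 10 = 1760/10 = 176.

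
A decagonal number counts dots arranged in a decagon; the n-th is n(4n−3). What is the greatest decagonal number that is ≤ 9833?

9457

Solve n(4n−3) ≤ 9833 for integer n.
n = 49 gives 9457 ≤ 9833, while n = 50 gives 9850 > 9833; so the answer is 9457.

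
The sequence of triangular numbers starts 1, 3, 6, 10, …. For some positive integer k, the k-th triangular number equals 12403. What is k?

Set n(n+1)/2 = 12403, giving n² + n − 24806 = 0.
The discriminant is 1 + 8·12403 = 99225, and √99225 = 315.
So n = (-1 + 315) / 2 = 314/2 = 157.

157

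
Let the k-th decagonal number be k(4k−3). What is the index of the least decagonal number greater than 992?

17

Solve n(4n−3) > 992 for integer n.
The largest n with value ≤ 992 is 16 (since 976 ≤ 992 < 1105), so the first above is n = 17, value 1105.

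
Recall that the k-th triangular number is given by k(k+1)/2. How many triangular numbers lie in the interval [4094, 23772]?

The n-th triangular number is n(n+1)/2.
Smallest index with value ≥ 4094: n = 90 (giving 4095).
Largest index with value ≤ 23772: n = 217 (giving 23653).
Indices 90 through 217: 128 terms.

128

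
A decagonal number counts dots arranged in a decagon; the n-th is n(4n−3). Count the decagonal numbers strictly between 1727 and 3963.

10

The n-th decagonal number is n(4n−3).
Smallest index with value > 1727: n = 22 (giving 1870).
Largest index with value < 3963: n = 31 (giving 3751).
Indices 22 through 31: 10 terms.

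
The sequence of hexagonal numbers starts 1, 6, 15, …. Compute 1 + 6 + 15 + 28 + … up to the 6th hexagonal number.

Σ i(2i−1) = 2Σi² − Σi over i = 1..6.
Σi = 21 and Σi² = 91.
2·91 − 1·21 = 161.

161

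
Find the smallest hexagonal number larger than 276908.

277885

Solve n(2n−1) > 276908 for integer n.
The largest n with value ≤ 276908 is 372 (since 276396 ≤ 276908 < 277885), so the first above is n = 373, value 277885.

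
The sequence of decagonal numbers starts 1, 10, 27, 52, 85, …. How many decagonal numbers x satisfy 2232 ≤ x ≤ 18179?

44

The n-th decagonal number is n(4n−3).
Smallest index with value ≥ 2232: n = 24 (giving 2232).
Largest index with value ≤ 18179: n = 67 (giving 17755).
Indices 24 through 67: 44 terms.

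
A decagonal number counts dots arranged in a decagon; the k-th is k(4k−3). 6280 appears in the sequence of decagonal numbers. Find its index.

40

Set n(4n−3) = 6280, giving 4n² − 3n − 6280 = 0.
The discriminant is 9 + 16·6280 = 100489, and √100489 = 317.
So n = (3 + 317) / 8 = 320/8 = 40.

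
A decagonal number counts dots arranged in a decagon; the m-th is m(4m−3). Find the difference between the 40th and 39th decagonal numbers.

313

Consecutive decagonal numbers differ by 8n − 7: here 8·40 − 7 = 313.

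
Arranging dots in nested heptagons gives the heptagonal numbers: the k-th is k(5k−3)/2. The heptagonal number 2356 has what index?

31

Set n(5n−3)/2 = 2356, giving 5n² − 3n − 4712 = 0.
So n = (3 + 307) / 10 = 310/10 = 31.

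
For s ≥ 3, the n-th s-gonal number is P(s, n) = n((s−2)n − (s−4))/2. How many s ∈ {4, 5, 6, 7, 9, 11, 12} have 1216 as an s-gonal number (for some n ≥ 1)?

s = 4: P(4, 34) = 1156 and P(4, 35) = 1225; 1216 is not s-gonal.
s = 5: P(5, 28) = 1162 and P(5, 29) = 1247; 1216 is not s-gonal.
s = 6: P(6, 24) = 1128 and P(6, 25) = 1225; 1216 is not s-gonal.
s = 7: P(7, 22) = 1177 and P(7, 23) = 1288; 1216 is not s-gonal.
s = 9: P(9, 19) = 1216. ✓
s = 11: P(11, 16) = 1096 and P(11, 17) = 1241; 1216 is not s-gonal.
s = 12: P(12, 16) = 1216. ✓
Hits: s ∈ {9, 12} → 2.

2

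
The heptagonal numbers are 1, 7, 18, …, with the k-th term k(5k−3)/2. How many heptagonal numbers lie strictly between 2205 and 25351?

70

The n-th heptagonal number is n(5n−3)/2.
Smallest index with value > 2205: n = 31 (giving 2356).
Largest index with value < 25351: n = 100 (giving 24850).
Indices 31 through 100: 70 terms.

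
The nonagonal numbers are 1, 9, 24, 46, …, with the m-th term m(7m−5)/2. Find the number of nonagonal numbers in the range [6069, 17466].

The n-th nonagonal number is n(7n−5)/2.
Smallest index with value ≥ 6069: n = 42 (giving 6069).
Largest index with value ≤ 17466: n = 71 (giving 17466).
Indices 42 through 71: 30 terms.

30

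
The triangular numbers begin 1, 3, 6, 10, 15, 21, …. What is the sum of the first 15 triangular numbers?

680

Σ i(i+1)/2 = (Σi² + Σi) / 2 over i = 1..15.
Σi = 120 and Σi² = 1240.
(1·1240 + 1·120) / 2 = 1360/2 = 680.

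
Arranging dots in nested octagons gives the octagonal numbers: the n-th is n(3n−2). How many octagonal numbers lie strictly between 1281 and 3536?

13

The n-th octagonal number is n(3n−2).
Smallest index with value > 1281: n = 22 (giving 1408).
Largest index with value < 3536: n = 34 (giving 3400).
Indices 22 through 34: 13 terms.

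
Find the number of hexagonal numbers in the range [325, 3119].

27

The n-th hexagonal number is n(2n−1).
Smallest index with value ≥ 325: n = 13 (giving 325).
Largest index with value ≤ 3119: n = 39 (giving 3003).
Indices 13 through 39: 27 terms.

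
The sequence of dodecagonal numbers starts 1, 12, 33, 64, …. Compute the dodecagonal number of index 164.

The 164th dodecagonal number is n(5n−4) with n = 164.
164·(5·164 − 4) = 164·816 = 133824.

133824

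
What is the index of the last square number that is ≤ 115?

Solve n² ≤ 115 for integer n.
n = 10 gives 100 ≤ 115, while n = 11 gives 121 > 115; so the answer is index 10.

10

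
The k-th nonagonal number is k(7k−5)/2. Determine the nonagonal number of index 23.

23·(7·23 − 5)/2 = 23·156/2 = 23·78 = 1794.

1794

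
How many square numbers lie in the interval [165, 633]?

The n-th square number is n².
Smallest index with value ≥ 165: n = 13 (giving 169).
Largest index with value ≤ 633: n = 25 (giving 625).
Indices 13 through 25: 13 terms.

13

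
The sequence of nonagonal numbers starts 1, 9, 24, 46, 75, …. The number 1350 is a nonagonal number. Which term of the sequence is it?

20

Set n(7n−5)/2 = 1350, giving 7n² − 5n − 2700 = 0.
The discriminant is 25 + 56·1350 = 75625, and √75625 = 275.
So n = (5 + 275) / 14 = 280/14 = 20.
Check: 20·(7·20 − 5)/2 = 1350. ✓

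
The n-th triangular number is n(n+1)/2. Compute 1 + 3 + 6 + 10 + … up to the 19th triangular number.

Σ i(i+1)/2 = (Σi² + Σi) / 2 over i = 1..19.
Σi = 190 and Σi² = 2470.
(1·2470 + 1·190) / 2 = 2660/2 = 1330.

1330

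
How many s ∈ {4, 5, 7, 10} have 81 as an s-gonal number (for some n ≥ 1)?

2

s = 4: P(4, 9) = 81. ✓
s = 5: P(5, 7) = 70 and P(5, 8) = 92; 81 is not s-gonal.
s = 7: P(7, 6) = 81. ✓
s = 10: P(10, 4) = 52 and P(10, 5) = 85; 81 is not s-gonal.
Hits: s ∈ {4, 7} → 2.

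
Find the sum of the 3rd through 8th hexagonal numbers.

Σ i(2i−1) = 2Σi² − Σi over i = 3..8.
Σi = 36 − 3 = 33 and Σi² = 204 − 5 = 199.
2·199 − 1·33 = 365.

365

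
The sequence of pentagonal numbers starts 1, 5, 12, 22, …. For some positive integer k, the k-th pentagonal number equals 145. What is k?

10

Set n(3n−1)/2 = 145, giving 3n² − n − 290 = 0.
The discriminant is 1 + 24·145 = 3481, and √3481 = 59.
So n = (1 + 59) / 6 = 60/6 = 10.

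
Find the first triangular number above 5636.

Solve n(n+1)/2 > 5636 for integer n.
The largest n with value ≤ 5636 is 105 (since 5565 ≤ 5636 < 5671), so the first above is n = 106, value 5671.

5671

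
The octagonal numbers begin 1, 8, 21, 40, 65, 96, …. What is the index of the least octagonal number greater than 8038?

53

Solve n(3n−2) > 8038 for integer n.
The largest n with value ≤ 8038 is 52 (since 8008 ≤ 8038 < 8321), so the first above is n = 53, value 8321.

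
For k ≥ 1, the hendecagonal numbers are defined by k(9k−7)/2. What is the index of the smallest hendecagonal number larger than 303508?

Solve n(9n−7)/2 > 303508 for integer n.
The largest n with value ≤ 303508 is 260 (since 303290 ≤ 303508 < 305631), so the first above is n = 261, value 305631.

261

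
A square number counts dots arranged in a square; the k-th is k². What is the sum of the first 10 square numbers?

385

Σ_{i=1}^{10} i² = 10·11·21/6 = 385.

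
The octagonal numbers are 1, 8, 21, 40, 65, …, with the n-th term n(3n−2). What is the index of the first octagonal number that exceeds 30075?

101

Solve n(3n−2) > 30075 for integer n.
The largest n with value ≤ 30075 is 100 (since 29800 ≤ 30075 < 30401), so the first above is n = 101, value 30401.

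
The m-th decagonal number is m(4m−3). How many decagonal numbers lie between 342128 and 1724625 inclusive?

The n-th decagonal number is n(4n−3).
Smallest index with value ≥ 342128: n = 293 (giving 342517).
Largest index with value ≤ 1724625: n = 657 (giving 1724625).
Indices 293 through 657: 365 terms.

365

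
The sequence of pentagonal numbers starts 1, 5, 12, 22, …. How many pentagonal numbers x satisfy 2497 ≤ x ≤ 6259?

24

The n-th pentagonal number is n(3n−1)/2.
Smallest index with value ≥ 2497: n = 41 (giving 2501).
Largest index with value ≤ 6259: n = 64 (giving 6112).
Indices 41 through 64: 24 terms.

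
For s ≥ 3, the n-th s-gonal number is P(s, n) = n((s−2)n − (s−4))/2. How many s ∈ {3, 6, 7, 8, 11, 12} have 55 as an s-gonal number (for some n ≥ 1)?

2

s = 3: P(3, 10) = 55. ✓
s = 6: P(6, 5) = 45 and P(6, 6) = 66; 55 is not s-gonal.
s = 7: P(7, 5) = 55. ✓
s = 8: P(8, 4) = 40 and P(8, 5) = 65; 55 is not s-gonal.
s = 11: P(11, 3) = 30 and P(11, 4) = 58; 55 is not s-gonal.
s = 12: P(12, 3) = 33 and P(12, 4) = 64; 55 is not s-gonal.
Hits: s ∈ {3, 7} → 2.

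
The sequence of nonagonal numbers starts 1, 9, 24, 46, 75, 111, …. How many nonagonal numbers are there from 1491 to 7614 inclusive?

The n-th nonagonal number is n(7n−5)/2.
Smallest index with value ≥ 1491: n = 21 (giving 1491).
Largest index with value ≤ 7614: n = 47 (giving 7614).
Indices 21 through 47: 27 terms.

27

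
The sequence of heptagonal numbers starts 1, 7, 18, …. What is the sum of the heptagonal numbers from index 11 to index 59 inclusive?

Σ i(5i−3)/2 = (5Σi² − 3Σi) / 2 over i = 11..59.
Σi = 1770 − 55 = 1715 and Σi² = 70210 − 385 = 69825.
(5·69825 − 3·1715) / 2 = 343980/2 = 171990.

171990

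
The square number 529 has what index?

We need n² = 529, so n = √529 = 23.
Check: 23² = 529. ✓

23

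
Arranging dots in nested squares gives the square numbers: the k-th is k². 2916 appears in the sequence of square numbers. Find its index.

54

We need n² = 2916, so n = √2916 = 54.
Check: 54² = 2916. ✓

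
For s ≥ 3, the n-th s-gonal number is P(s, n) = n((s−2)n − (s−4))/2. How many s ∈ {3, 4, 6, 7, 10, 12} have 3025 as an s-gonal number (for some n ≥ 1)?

2

s = 3: P(3, 77) = 3003 and P(3, 78) = 3081; 3025 is not s-gonal.
s = 4: P(4, 55) = 3025. ✓
s = 6: P(6, 39) = 3003 and P(6, 40) = 3160; 3025 is not s-gonal.
s = 7: P(7, 35) = 3010 and P(7, 36) = 3186; 3025 is not s-gonal.
s = 10: P(10, 27) = 2835 and P(10, 28) = 3052; 3025 is not s-gonal.
s = 12: P(12, 25) = 3025. ✓
Hits: s ∈ {4, 12} → 2.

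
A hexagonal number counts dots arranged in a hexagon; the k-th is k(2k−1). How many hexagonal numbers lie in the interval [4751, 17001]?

The n-th hexagonal number is n(2n−1).
Smallest index with value ≥ 4751: n = 49 (giving 4753).
Largest index with value ≤ 17001: n = 92 (giving 16836).
Indices 49 through 92: 44 terms.

44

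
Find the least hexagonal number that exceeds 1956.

Solve n(2n−1) > 1956 for integer n.
The largest n with value ≤ 1956 is 31 (since 1891 ≤ 1956 < 2016), so the first above is n = 32, value 2016.

2016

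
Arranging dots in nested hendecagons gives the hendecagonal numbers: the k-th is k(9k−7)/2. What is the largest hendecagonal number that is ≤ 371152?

Solve n(9n−7)/2 ≤ 371152 for integer n.
n = 287 gives 369656 ≤ 371152, while n = 288 gives 372240 > 371152; so the answer is 369656.

369656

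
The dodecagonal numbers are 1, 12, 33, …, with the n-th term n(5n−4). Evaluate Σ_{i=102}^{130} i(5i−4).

1947814

Σ i(5i−4) = 5Σi² − 4Σi over i = 102..130.
Σi = 8515 − 5151 = 3364 and Σi² = 740805 − 348551 = 392254.
5·392254 − 4·3364 = 1947814.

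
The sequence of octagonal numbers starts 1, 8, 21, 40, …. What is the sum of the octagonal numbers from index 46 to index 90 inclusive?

640890

Σ i(3i−2) = 3Σi² − 2Σi over i = 46..90.
Σi = 4095 − 1035 = 3060 and Σi² = 247065 − 31395 = 215670.
3·215670 − 2·3060 = 640890.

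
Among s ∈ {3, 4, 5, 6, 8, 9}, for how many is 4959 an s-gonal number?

1

s = 3: P(3, 99) = 4950 and P(3, 100) = 5050; 4959 is not s-gonal.
s = 4: P(4, 70) = 4900 and P(4, 71) = 5041; 4959 is not s-gonal.
s = 5: P(5, 57) = 4845 and P(5, 58) = 5017; 4959 is not s-gonal.
s = 6: P(6, 50) = 4950 and P(6, 51) = 5151; 4959 is not s-gonal.
s = 8: P(8, 40) = 4720 and P(8, 41) = 4961; 4959 is not s-gonal.
s = 9: P(9, 38) = 4959. ✓
Hits: s ∈ {9} → 1.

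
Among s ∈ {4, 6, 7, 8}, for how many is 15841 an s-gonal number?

1

s = 4: P(4, 125) = 15625 and P(4, 126) = 15876; 15841 is not s-gonal.
s = 6: P(6, 89) = 15753 and P(6, 90) = 16110; 15841 is not s-gonal.
s = 7: P(7, 79) = 15484 and P(7, 80) = 15880; 15841 is not s-gonal.
s = 8: P(8, 73) = 15841. ✓
Hits: s ∈ {8} → 1.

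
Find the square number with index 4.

16

The 4th square number is n² with n = 4.
4² = 16.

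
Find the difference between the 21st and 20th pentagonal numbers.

Consecutive pentagonal numbers differ by 3n − 2: here 3·21 − 2 = 61.

61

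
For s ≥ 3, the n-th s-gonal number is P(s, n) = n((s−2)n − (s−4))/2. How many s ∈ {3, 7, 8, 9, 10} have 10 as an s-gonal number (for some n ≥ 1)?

2

s = 3: P(3, 4) = 10. ✓
s = 7: P(7, 2) = 7 and P(7, 3) = 18; 10 is not s-gonal.
s = 8: P(8, 2) = 8 and P(8, 3) = 21; 10 is not s-gonal.
s = 9: P(9, 2) = 9 and P(9, 3) = 24; 10 is not s-gonal.
s = 10: P(10, 2) = 10. ✓
Hits: s ∈ {3, 10} → 2.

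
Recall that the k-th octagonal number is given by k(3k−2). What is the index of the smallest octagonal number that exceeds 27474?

Solve n(3n−2) > 27474 for integer n.
The largest n with value ≤ 27474 is 96 (since 27456 ≤ 27474 < 28033), so the first above is n = 97, value 28033.

97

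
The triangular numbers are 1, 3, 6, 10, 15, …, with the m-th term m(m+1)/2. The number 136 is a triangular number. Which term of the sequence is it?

16

Set n(n+1)/2 = 136, giving n² + n − 272 = 0.
The discriminant is 1 + 8·136 = 1089, and √1089 = 33.
So n = (-1 + 33) / 2 = 32/2 = 16.
Check: 16·17/2 = 136. ✓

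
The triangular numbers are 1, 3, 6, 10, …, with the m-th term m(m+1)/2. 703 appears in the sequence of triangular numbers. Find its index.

Set n(n+1)/2 = 703, giving n² + n − 1406 = 0.
So n = (-1 + 75) / 2 = 74/2 = 37.

37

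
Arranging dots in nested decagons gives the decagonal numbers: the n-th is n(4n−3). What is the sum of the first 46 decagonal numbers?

Σ i(4i−3) = 4Σi² − 3Σi over i = 1..46.
Σi = 1081 and Σi² = 33511.
4·33511 − 3·1081 = 130801.

130801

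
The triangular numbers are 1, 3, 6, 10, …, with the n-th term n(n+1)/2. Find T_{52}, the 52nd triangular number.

1378

The 52nd triangular number is n(n+1)/2 with n = 52.
52·53/2 = 2756/2 = 1378.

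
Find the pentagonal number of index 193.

55777

The 193rd pentagonal number is n(3n−1)/2 with n = 193.
193·(3·193 − 1)/2 = 193·578/2 = 193·289 = 55777.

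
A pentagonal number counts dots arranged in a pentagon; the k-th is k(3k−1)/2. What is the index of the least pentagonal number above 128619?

Solve n(3n−1)/2 > 128619 for integer n.
The largest n with value ≤ 128619 is 292 (since 127750 ≤ 128619 < 128627), so the first above is n = 293, value 128627.

293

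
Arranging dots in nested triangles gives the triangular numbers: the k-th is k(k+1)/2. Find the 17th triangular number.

153

17·18/2 = 306/2 = 153.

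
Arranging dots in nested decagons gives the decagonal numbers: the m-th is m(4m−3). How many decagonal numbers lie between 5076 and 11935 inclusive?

The n-th decagonal number is n(4n−3).
Smallest index with value ≥ 5076: n = 36 (giving 5076).
Largest index with value ≤ 11935: n = 55 (giving 11935).
Indices 36 through 55: 20 terms.

20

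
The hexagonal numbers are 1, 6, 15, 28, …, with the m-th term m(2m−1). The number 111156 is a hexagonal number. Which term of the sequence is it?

236

Set n(2n−1) = 111156, giving 2n² − n − 111156 = 0.
The discriminant is 1 + 8·111156 = 889249, and √889249 = 943.
So n = (1 + 943) / 4 = 944/4 = 236.
Check: 236·(2·236 − 1) = 111156. ✓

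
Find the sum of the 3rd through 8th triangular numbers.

116

Σ i(i+1)/2 = (Σi² + Σi) / 2 over i = 3..8.
Σi = 36 − 3 = 33 and Σi² = 204 − 5 = 199.
(1·199 + 1·33) / 2 = 232/2 = 116.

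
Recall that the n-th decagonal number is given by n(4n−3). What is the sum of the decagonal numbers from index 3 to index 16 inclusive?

Σ i(4i−3) = 4Σi² − 3Σi over i = 3..16.
Σi = 136 − 3 = 133 and Σi² = 1496 − 5 = 1491.
4·1491 − 3·133 = 5565.

5565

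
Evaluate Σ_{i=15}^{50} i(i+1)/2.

Σ i(i+1)/2 = (Σi² + Σi) / 2 over i = 15..50.
Σi = 1275 − 105 = 1170 and Σi² = 42925 − 1015 = 41910.
(1·41910 + 1·1170) / 2 = 43080/2 = 21540.

21540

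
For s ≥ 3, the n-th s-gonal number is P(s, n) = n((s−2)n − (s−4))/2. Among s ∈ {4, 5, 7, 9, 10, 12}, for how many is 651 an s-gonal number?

s = 4: P(4, 25) = 625 and P(4, 26) = 676; 651 is not s-gonal.
s = 5: P(5, 21) = 651. ✓
s = 7: P(7, 16) = 616 and P(7, 17) = 697; 651 is not s-gonal.
s = 9: P(9, 14) = 651. ✓
s = 10: P(10, 13) = 637 and P(10, 14) = 742; 651 is not s-gonal.
s = 12: P(12, 11) = 561 and P(12, 12) = 672; 651 is not s-gonal.
Hits: s ∈ {5, 9} → 2.

2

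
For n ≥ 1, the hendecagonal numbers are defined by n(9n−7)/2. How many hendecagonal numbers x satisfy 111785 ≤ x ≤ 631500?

218

The n-th hendecagonal number is n(9n−7)/2.
Smallest index with value ≥ 111785: n = 158 (giving 111785).
Largest index with value ≤ 631500: n = 375 (giving 631500).
Indices 158 through 375: 218 terms.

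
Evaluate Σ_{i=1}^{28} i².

7714

Σ_{i=1}^{28} i² = 28·29·57/6 = 7714.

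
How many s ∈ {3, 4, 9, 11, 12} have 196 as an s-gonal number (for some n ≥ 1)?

2

s = 3: P(3, 19) = 190 and P(3, 20) = 210; 196 is not s-gonal.
s = 4: P(4, 14) = 196. ✓
s = 9: P(9, 7) = 154 and P(9, 8) = 204; 196 is not s-gonal.
s = 11: P(11, 7) = 196. ✓
s = 12: P(12, 6) = 156 and P(12, 7) = 217; 196 is not s-gonal.
Hits: s ∈ {4, 11} → 2.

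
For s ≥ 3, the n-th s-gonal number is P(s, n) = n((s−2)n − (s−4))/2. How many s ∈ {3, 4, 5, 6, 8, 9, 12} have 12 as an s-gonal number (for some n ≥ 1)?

2

s = 3: P(3, 4) = 10 and P(3, 5) = 15; 12 is not s-gonal.
s = 4: P(4, 3) = 9 and P(4, 4) = 16; 12 is not s-gonal.
s = 5: P(5, 3) = 12. ✓
s = 6: P(6, 2) = 6 and P(6, 3) = 15; 12 is not s-gonal.
s = 8: P(8, 2) = 8 and P(8, 3) = 21; 12 is not s-gonal.
s = 9: P(9, 2) = 9 and P(9, 3) = 24; 12 is not s-gonal.
s = 12: P(12, 2) = 12. ✓
Hits: s ∈ {5, 12} → 2.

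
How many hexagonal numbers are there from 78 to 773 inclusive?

13

The n-th hexagonal number is n(2n−1).
Smallest index with value ≥ 78: n = 7 (giving 91).
Largest index with value ≤ 773: n = 19 (giving 703).
Indices 7 through 19: 13 terms.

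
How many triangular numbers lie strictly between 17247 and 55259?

146

The n-th triangular number is n(n+1)/2.
Smallest index with value > 17247: n = 186 (giving 17391).
Largest index with value < 55259: n = 331 (giving 54946).
Indices 186 through 331: 146 terms.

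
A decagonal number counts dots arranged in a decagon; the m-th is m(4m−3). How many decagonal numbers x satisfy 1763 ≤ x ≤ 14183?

38

The n-th decagonal number is n(4n−3).
Smallest index with value ≥ 1763: n = 22 (giving 1870).
Largest index with value ≤ 14183: n = 59 (giving 13747).
Indices 22 through 59: 38 terms.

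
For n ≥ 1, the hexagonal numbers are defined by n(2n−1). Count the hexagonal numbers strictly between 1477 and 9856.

The n-th hexagonal number is n(2n−1).
Smallest index with value > 1477: n = 28 (giving 1540).
Largest index with value < 9856: n = 70 (giving 9730).
Indices 28 through 70: 43 terms.

43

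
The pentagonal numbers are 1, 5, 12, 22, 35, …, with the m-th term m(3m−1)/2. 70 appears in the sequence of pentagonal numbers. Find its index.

7

Set n(3n−1)/2 = 70, giving 3n² − n − 140 = 0.
The discriminant is 1 + 24·70 = 1681, and √1681 = 41.
So n = (1 + 41) / 6 = 42/6 = 7.
Check: 7·(3·7 − 1)/2 = 70. ✓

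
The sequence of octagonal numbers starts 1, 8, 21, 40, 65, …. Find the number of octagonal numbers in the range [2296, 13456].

The n-th octagonal number is n(3n−2).
Smallest index with value ≥ 2296: n = 28 (giving 2296).
Largest index with value ≤ 13456: n = 67 (giving 13333).
Indices 28 through 67: 40 terms.

40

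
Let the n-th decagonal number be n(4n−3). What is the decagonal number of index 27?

2835

The 27th decagonal number is n(4n−3) with n = 27.
27·(4·27 − 3) = 27·105 = 2835.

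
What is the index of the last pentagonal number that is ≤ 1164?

28

Solve n(3n−1)/2 ≤ 1164 for integer n.
n = 28 gives 1162 ≤ 1164, while n = 29 gives 1247 > 1164; so the answer is index 28.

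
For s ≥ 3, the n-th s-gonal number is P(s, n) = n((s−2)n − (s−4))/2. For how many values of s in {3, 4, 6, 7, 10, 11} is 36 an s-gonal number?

s = 3: P(3, 8) = 36. ✓
s = 4: P(4, 6) = 36. ✓
s = 6: P(6, 4) = 28 and P(6, 5) = 45; 36 is not s-gonal.
s = 7: P(7, 4) = 34 and P(7, 5) = 55; 36 is not s-gonal.
s = 10: P(10, 3) = 27 and P(10, 4) = 52; 36 is not s-gonal.
s = 11: P(11, 3) = 30 and P(11, 4) = 58; 36 is not s-gonal.
Hits: s ∈ {3, 4} → 2.

2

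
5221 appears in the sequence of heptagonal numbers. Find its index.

Set n(5n−3)/2 = 5221, giving 5n² − 3n − 10442 = 0.
So n = (3 + 457) / 10 = 460/10 = 46.

46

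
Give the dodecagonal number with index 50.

50·(5·50 − 4) = 50·246 = 12300.

12300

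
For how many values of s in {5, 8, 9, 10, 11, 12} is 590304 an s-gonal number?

s = 5: P(5, 627) = 589380 and P(5, 628) = 591262; 590304 is not s-gonal.
s = 8: P(8, 443) = 587861 and P(8, 444) = 590520; 590304 is not s-gonal.
s = 9: P(9, 411) = 590196 and P(9, 412) = 593074; 590304 is not s-gonal.
s = 10: P(10, 384) = 588672 and P(10, 385) = 591745; 590304 is not s-gonal.
s = 11: P(11, 362) = 588431 and P(11, 363) = 591690; 590304 is not s-gonal.
s = 12: P(12, 344) = 590304. ✓
Hits: s ∈ {12} → 1.

1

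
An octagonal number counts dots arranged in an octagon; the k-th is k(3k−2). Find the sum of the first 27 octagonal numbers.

20034

Σ i(3i−2) = 3Σi² − 2Σi over i = 1..27.
Σi = 378 and Σi² = 6930.
3·6930 − 2·378 = 20034.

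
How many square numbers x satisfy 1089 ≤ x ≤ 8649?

The n-th square number is n².
Smallest index with value ≥ 1089: n = 33 (giving 1089).
Largest index with value ≤ 8649: n = 93 (giving 8649).
Indices 33 through 93: 61 terms.

61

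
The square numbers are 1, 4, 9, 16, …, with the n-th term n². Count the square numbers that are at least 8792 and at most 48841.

The n-th square number is n².
Smallest index with value ≥ 8792: n = 94 (giving 8836).
Largest index with value ≤ 48841: n = 221 (giving 48841).
Indices 94 through 221: 128 terms.

128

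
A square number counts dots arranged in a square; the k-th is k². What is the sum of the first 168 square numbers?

Σ_{i=1}^{168} i² = 168·169·337/6 = 1594684.

1594684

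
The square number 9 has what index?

3

We need n² = 9, so n = √9 = 3.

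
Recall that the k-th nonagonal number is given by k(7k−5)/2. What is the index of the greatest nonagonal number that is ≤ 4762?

Solve n(7n−5)/2 ≤ 4762 for integer n.
n = 37 gives 4699 ≤ 4762, while n = 38 gives 4959 > 4762; so the answer is index 37.

37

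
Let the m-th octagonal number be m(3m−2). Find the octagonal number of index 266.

The 266th octagonal number is n(3n−2) with n = 266.
266·(3·266 − 2) = 266·796 = 211736.

211736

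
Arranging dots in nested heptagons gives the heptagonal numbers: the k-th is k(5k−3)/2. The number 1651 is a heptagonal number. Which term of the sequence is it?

Set n(5n−3)/2 = 1651, giving 5n² − 3n − 3302 = 0.
The discriminant is 9 + 40·1651 = 66049, and √66049 = 257.
So n = (3 + 257) / 10 = 260/10 = 26.
Check: 26·(5·26 − 3)/2 = 1651. ✓

26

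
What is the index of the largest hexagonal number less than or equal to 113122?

Solve n(2n−1) ≤ 113122 for integer n.
n = 238 gives 113050 ≤ 113122, while n = 239 gives 114003 > 113122; so the answer is index 238.

238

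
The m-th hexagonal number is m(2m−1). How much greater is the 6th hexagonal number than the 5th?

21

Consecutive hexagonal numbers differ by 4n − 3: here 4·6 − 3 = 21.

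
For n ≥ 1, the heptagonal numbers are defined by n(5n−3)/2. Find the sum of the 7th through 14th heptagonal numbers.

Σ i(5i−3)/2 = (5Σi² − 3Σi) / 2 over i = 7..14.
Σi = 105 − 21 = 84 and Σi² = 1015 − 91 = 924.
(5·924 − 3·84) / 2 = 4368/2 = 2184.

2184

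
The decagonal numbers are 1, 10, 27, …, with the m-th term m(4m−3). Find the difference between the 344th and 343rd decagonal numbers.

Consecutive decagonal numbers differ by 8n − 7: here 8·344 − 7 = 2745.

2745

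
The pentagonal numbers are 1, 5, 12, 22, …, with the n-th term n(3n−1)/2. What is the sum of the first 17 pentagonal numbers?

2601

Σ i(3i−1)/2 = (3Σi² − Σi) / 2 over i = 1..17.
Σi = 153 and Σi² = 1785.
(3·1785 − 1·153) / 2 = 5202/2 = 2601.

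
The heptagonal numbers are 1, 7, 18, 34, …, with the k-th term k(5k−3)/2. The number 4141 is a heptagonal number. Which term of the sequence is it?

41

Set n(5n−3)/2 = 4141, giving 5n² − 3n − 8282 = 0.
The discriminant is 9 + 40·4141 = 165649, and √165649 = 407.
So n = (3 + 407) / 10 = 410/10 = 41.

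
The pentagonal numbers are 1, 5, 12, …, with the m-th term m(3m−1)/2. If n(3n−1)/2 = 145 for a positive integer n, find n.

Set n(3n−1)/2 = 145, giving 3n² − n − 290 = 0.
So n = (1 + 59) / 6 = 60/6 = 10.

10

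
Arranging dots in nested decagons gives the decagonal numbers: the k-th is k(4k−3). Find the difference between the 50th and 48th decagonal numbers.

778

50·(4·50 − 3) = 9850 and 48·(4·48 − 3) = 9072.
Difference: 9850 − 9072 = 778.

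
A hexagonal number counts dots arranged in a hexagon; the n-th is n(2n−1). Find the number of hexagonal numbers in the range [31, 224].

The n-th hexagonal number is n(2n−1).
Smallest index with value ≥ 31: n = 5 (giving 45).
Largest index with value ≤ 224: n = 10 (giving 190).
Indices 5 through 10: 6 terms.

6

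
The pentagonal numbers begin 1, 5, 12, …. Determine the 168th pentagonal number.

42252

The 168th pentagonal number is n(3n−1)/2 with n = 168.
168·(3·168 − 1)/2 = 168·503/2 = 42252.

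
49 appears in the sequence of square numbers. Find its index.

We need n² = 49, so n = √49 = 7.
Check: 7² = 49. ✓

7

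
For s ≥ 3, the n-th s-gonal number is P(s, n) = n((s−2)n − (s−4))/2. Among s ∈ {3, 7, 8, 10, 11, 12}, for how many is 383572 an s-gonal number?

s = 3: P(3, 875) = 383250 and P(3, 876) = 384126; 383572 is not s-gonal.
s = 7: P(7, 392) = 383572. ✓
s = 8: P(8, 357) = 381633 and P(8, 358) = 383776; 383572 is not s-gonal.
s = 10: P(10, 310) = 383470 and P(10, 311) = 385951; 383572 is not s-gonal.
s = 11: P(11, 292) = 382666 and P(11, 293) = 385295; 383572 is not s-gonal.
s = 12: P(12, 277) = 382537 and P(12, 278) = 385308; 383572 is not s-gonal.
Hits: s ∈ {7} → 1.

1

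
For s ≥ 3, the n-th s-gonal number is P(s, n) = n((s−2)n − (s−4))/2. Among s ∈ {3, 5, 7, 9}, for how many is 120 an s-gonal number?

s = 3: P(3, 15) = 120. ✓
s = 5: P(5, 9) = 117 and P(5, 10) = 145; 120 is not s-gonal.
s = 7: P(7, 7) = 112 and P(7, 8) = 148; 120 is not s-gonal.
s = 9: P(9, 6) = 111 and P(9, 7) = 154; 120 is not s-gonal.
Hits: s ∈ {3} → 1.

1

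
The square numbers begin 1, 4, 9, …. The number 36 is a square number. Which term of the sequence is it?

We need n² = 36, so n = √36 = 6.

6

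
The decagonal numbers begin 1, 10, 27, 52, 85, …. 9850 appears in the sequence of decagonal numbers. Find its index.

50

Set n(4n−3) = 9850, giving 4n² − 3n − 9850 = 0.
So n = (3 + 397) / 8 = 400/8 = 50.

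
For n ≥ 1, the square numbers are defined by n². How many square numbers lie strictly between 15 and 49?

3

The n-th square number is n².
Smallest index with value > 15: n = 4 (giving 16).
Largest index with value < 49: n = 6 (giving 36).
Indices 4 through 6: 3 terms.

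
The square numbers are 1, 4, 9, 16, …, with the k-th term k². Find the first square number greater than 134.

144

Solve n² > 134 for integer n.
The largest n with value ≤ 134 is 11 (since 121 ≤ 134 < 144), so the first above is n = 12, value 144.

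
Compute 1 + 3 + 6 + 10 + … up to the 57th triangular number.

32509

Σ i(i+1)/2 = (Σi² + Σi) / 2 over i = 1..57.
Σi = 1653 and Σi² = 63365.
(1·63365 + 1·1653) / 2 = 65018/2 = 32509.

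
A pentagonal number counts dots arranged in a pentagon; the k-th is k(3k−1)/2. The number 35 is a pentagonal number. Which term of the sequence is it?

Set n(3n−1)/2 = 35, giving 3n² − n − 70 = 0.
The discriminant is 1 + 24·35 = 841, and √841 = 29.
So n = (1 + 29) / 6 = 30/6 = 5.

5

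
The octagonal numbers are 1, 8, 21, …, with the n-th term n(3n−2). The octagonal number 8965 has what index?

55

Set n(3n−2) = 8965, giving 3n² − 2n − 8965 = 0.
The discriminant is 4 + 12·8965 = 107584, and √107584 = 328.
So n = (2 + 328) / 6 = 330/6 = 55.
Check: 55·(3·55 − 2) = 8965. ✓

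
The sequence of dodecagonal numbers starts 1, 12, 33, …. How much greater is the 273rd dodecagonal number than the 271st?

5432

273·(5·273 − 4) = 371553 and 271·(5·271 − 4) = 366121.
Difference: 371553 − 366121 = 5432.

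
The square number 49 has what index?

We need n² = 49, so n = √49 = 7.

7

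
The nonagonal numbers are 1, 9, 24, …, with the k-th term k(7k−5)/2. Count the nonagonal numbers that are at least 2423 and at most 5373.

The n-th nonagonal number is n(7n−5)/2.
Smallest index with value ≥ 2423: n = 27 (giving 2484).
Largest index with value ≤ 5373: n = 39 (giving 5226).
Indices 27 through 39: 13 terms.

13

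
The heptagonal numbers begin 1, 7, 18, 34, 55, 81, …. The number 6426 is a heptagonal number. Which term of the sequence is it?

Set n(5n−3)/2 = 6426, giving 5n² − 3n − 12852 = 0.
The discriminant is 9 + 40·6426 = 257049, and √257049 = 507.
So n = (3 + 507) / 10 = 510/10 = 51.

51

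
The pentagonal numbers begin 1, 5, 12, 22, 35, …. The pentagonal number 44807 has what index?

Set n(3n−1)/2 = 44807, giving 3n² − n − 89614 = 0.
The discriminant is 1 + 24·44807 = 1075369, and √1075369 = 1037.
So n = (1 + 1037) / 6 = 1038/6 = 173.
Check: 173·(3·173 − 1)/2 = 44807. ✓

173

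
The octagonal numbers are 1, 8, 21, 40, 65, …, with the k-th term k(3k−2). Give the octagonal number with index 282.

282·(3·282 − 2) = 282·844 = 238008.

238008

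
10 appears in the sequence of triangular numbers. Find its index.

Set n(n+1)/2 = 10, giving n² + n − 20 = 0.
The discriminant is 1 + 8·10 = 81, and √81 = 9.
So n = (-1 + 9) / 2 = 8/2 = 4.
Check: 4·5/2 = 10. ✓

4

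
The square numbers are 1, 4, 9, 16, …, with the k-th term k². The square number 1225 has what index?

We need n² = 1225, so n = √1225 = 35.

35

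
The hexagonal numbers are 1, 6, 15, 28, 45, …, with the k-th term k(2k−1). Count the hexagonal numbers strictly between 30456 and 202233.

The n-th hexagonal number is n(2n−1).
Smallest index with value > 30456: n = 124 (giving 30628).
Largest index with value < 202233: n = 318 (giving 201930).
Indices 124 through 318: 195 terms.

195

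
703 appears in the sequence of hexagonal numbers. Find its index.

Set n(2n−1) = 703, giving 2n² − n − 703 = 0.
The discriminant is 1 + 8·703 = 5625, and √5625 = 75.
So n = (1 + 75) / 4 = 76/4 = 19.
Check: 19·(2·19 − 1) = 703. ✓

19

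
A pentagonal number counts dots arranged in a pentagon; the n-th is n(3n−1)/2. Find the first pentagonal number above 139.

145

Solve n(3n−1)/2 > 139 for integer n.
The largest n with value ≤ 139 is 9 (since 117 ≤ 139 < 145), so the first above is n = 10, value 145.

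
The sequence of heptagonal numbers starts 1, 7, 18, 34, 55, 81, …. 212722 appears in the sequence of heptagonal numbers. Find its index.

292

Set n(5n−3)/2 = 212722, giving 5n² − 3n − 425444 = 0.
The discriminant is 9 + 40·212722 = 8508889, and √8508889 = 2917.
So n = (3 + 2917) / 10 = 2920/10 = 292.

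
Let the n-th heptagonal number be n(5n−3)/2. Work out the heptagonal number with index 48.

5688

The 48th heptagonal number is n(5n−3)/2 with n = 48.
48·(5·48 − 3)/2 = 48·237/2 = 5688.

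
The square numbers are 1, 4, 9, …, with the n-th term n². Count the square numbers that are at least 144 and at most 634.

The n-th square number is n².
Smallest index with value ≥ 144: n = 12 (giving 144).
Largest index with value ≤ 634: n = 25 (giving 625).
Indices 12 through 25: 14 terms.

14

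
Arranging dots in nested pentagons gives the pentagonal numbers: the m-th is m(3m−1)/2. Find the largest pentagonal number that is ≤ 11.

5

Solve n(3n−1)/2 ≤ 11 for integer n.
n = 2 gives 5 ≤ 11, while n = 3 gives 12 > 11; so the answer is 5.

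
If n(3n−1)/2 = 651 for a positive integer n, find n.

21

Set n(3n−1)/2 = 651, giving 3n² − n − 1302 = 0.
The discriminant is 1 + 24·651 = 15625, and √15625 = 125.
So n = (1 + 125) / 6 = 126/6 = 21.
Check: 21·(3·21 − 1)/2 = 651. ✓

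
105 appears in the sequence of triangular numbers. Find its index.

14

Set n(n+1)/2 = 105, giving n² + n − 210 = 0.
The discriminant is 1 + 8·105 = 841, and √841 = 29.
So n = (-1 + 29) / 2 = 28/2 = 14.
Check: 14·15/2 = 105. ✓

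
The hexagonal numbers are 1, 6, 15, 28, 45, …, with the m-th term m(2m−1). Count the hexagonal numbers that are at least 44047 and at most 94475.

69

The n-th hexagonal number is n(2n−1).
Smallest index with value ≥ 44047: n = 149 (giving 44253).
Largest index with value ≤ 94475: n = 217 (giving 93961).
Indices 149 through 217: 69 terms.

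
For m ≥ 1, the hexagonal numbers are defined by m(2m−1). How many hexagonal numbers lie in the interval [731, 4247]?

The n-th hexagonal number is n(2n−1).
Smallest index with value ≥ 731: n = 20 (giving 780).
Largest index with value ≤ 4247: n = 46 (giving 4186).
Indices 20 through 46: 27 terms.

27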